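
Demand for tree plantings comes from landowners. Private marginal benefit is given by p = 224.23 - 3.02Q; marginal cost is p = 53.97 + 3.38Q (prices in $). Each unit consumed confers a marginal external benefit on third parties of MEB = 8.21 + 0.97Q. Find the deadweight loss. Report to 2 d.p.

DWL = $106.54

Market equilibrium (private): 53.97 + 3.38Q = 224.23 - 3.02Q → Q_m = 26.6031.
Social marginal benefit = demand + MEB = 232.44 - 2.05Q.
Set SMB = MC: 232.44 - 2.05Q = 53.97 + 3.38Q → Q* = 32.8674.
Height of the DWL triangle at Q_m is SMB(Q_m) − MC(Q_m) = MEB(Q_m) = 34.0150.
DWL = ½ × 6.2643 × 34.0150 = 106.5401.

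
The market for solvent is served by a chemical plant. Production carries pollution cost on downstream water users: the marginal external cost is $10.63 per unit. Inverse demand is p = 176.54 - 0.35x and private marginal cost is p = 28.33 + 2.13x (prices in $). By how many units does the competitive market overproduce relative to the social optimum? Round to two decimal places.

4.29 units

Market equilibrium (private): 28.33 + 2.13x = 176.54 - 0.35x → x_m = 59.7621.
Social marginal cost = private MC + MEC = 38.96 + 2.13x.
Set SMC = demand: 38.96 + 2.13x = 176.54 - 0.35x → x* = 55.4758.
Gap = |59.7621 − 55.4758| = 4.2863.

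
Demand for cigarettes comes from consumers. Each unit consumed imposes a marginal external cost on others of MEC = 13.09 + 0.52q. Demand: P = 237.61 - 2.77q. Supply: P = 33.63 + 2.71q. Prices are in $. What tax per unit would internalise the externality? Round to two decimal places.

Social marginal benefit = demand − MEC = 224.52 - 3.29q.
Set SMB = MC: 224.52 - 3.29q = 33.63 + 2.71q → q* = 31.8150.
The Pigouvian tax equals MEC at q*: 13.09 + 0.52×31.8150 = 29.6338.

tax = $29.63 per unit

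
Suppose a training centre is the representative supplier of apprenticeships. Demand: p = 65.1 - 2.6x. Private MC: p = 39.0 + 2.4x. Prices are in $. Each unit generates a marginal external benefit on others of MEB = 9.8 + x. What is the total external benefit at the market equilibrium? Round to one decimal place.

Market equilibrium (private): 39.0 + 2.4x = 65.1 - 2.6x → x_m = 5.2200.
Total external benefit = ∫₀^{x_m} (9.8 + 1.0x) dx = 9.8×5.2200 + ½×1.0×5.2200² = 64.7802.

$64.8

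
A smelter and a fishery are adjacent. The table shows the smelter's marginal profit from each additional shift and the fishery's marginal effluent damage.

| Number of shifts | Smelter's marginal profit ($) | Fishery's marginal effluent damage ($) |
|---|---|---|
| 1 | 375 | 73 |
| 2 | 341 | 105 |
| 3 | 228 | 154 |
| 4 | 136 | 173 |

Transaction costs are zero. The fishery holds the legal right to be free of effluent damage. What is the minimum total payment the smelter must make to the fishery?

$332

Efficient level: marginal profit ≥ marginal effluent damage through level 3, so k* = 3.
With the fishery holding the right, the smelter must at least compensate total damage at k*: 73 + 105 + 154 = 332.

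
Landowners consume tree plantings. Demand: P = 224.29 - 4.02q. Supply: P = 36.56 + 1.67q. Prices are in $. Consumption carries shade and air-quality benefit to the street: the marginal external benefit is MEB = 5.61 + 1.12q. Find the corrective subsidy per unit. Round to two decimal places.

Social marginal benefit = demand + MEB = 229.90 - 2.90q.
Set SMB = MC: 229.90 - 2.90q = 36.56 + 1.67q → q* = 42.3063.
The Pigouvian subsidy equals MEB at q*: 5.61 + 1.12×42.3063 = 52.9931.

subsidy = $52.99 per unit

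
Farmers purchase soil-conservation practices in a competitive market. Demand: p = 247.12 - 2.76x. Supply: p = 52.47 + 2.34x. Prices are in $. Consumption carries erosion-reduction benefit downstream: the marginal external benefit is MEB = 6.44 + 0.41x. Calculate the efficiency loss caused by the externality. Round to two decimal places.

DWL = $52.01

Market equilibrium (private): 52.47 + 2.34x = 247.12 - 2.76x → x_m = 38.1667.
Social marginal benefit = demand + MEB = 253.56 - 2.35x.
Set SMB = MC: 253.56 - 2.35x = 52.47 + 2.34x → x* = 42.8763.
Between x* and x_m the wedge SMB − MC runs linearly from 0 to MEB(x_m), so the loss is a triangle.
DWL = ½ × 4.7096 × 22.0883 = 52.0135.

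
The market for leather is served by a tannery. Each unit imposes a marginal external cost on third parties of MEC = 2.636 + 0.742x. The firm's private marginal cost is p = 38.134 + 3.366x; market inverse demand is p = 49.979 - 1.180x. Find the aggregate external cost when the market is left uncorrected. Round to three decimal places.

Market equilibrium (private): 38.134 + 3.366x = 49.979 - 1.180x → x_m = 2.6056.
Total external cost = ∫₀^{x_m} (2.636 + 0.742x) dx = 2.636×2.6056 + ½×0.742×2.6056² = 9.3871.

9.387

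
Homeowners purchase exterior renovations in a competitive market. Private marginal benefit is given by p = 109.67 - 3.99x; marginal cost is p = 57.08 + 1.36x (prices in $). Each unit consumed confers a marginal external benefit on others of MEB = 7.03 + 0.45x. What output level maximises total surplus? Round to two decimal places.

Social marginal benefit = demand + MEB = 116.70 - 3.54x.
Set SMB = MC: 116.70 - 3.54x = 57.08 + 1.36x → x* = 12.1673.

x* = 12.17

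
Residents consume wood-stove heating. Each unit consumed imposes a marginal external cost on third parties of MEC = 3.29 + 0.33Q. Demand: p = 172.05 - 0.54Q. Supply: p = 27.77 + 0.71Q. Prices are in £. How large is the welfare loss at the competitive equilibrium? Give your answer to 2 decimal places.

Market equilibrium (private): 27.77 + 0.71Q = 172.05 - 0.54Q → Q_m = 115.4240.
Social marginal benefit = demand − MEC = 168.76 - 0.87Q.
Set SMB = MC: 168.76 - 0.87Q = 27.77 + 0.71Q → Q* = 89.2342.
The loss is the area between SMB and MC from Q* to Q_m; with linear curves that's a triangle of height MEC(Q_m).
DWL = ½ × 26.1898 × 41.3799 = 541.8657.

DWL = £541.87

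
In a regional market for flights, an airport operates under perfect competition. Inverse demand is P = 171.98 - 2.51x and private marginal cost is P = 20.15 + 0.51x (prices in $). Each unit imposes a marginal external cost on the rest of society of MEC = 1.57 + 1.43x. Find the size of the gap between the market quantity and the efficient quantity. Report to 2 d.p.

Market equilibrium (private): 20.15 + 0.51x = 171.98 - 2.51x → x_m = 50.2748.
Social marginal cost = private MC + MEC = 21.72 + 1.94x.
Set SMC = demand: 21.72 + 1.94x = 171.98 - 2.51x → x* = 33.7663.
Gap = |50.2748 − 33.7663| = 16.5085.

16.51 units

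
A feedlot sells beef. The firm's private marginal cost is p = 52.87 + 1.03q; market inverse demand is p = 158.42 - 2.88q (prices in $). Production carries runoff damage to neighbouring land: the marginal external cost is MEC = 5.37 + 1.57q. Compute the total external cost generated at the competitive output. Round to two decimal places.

$717.01

Market equilibrium (private): 52.87 + 1.03q = 158.42 - 2.88q → q_m = 26.9949.
Total external cost = ∫₀^{q_m} (5.37 + 1.57q) dq = 5.37×26.9949 + ½×1.57×26.9949² = 717.0114.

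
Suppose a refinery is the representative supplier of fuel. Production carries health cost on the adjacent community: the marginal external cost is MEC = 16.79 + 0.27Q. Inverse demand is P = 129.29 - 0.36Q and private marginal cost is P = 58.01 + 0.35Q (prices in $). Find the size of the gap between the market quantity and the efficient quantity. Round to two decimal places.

Market equilibrium (private): 58.01 + 0.35Q = 129.29 - 0.36Q → Q_m = 100.3944.
Social marginal cost = private MC + MEC = 74.80 + 0.62Q.
Set SMC = demand: 74.80 + 0.62Q = 129.29 - 0.36Q → Q* = 55.6020.
Gap = |100.3944 − 55.6020| = 44.7924.

44.79 units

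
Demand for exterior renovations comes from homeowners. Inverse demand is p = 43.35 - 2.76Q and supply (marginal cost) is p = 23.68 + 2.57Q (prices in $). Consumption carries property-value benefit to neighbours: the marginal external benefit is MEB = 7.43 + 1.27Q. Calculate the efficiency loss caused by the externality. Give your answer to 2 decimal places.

Market equilibrium (private): 23.68 + 2.57Q = 43.35 - 2.76Q → Q_m = 3.6904.
Social marginal benefit = demand + MEB = 50.78 - 1.49Q.
Set SMB = MC: 50.78 - 1.49Q = 23.68 + 2.57Q → Q* = 6.6749.
Height of the DWL triangle at Q_m is SMB(Q_m) − MC(Q_m) = MEB(Q_m) = 12.1168.
DWL = ½ × 2.9845 × 12.1168 = 18.0813.

DWL = $18.08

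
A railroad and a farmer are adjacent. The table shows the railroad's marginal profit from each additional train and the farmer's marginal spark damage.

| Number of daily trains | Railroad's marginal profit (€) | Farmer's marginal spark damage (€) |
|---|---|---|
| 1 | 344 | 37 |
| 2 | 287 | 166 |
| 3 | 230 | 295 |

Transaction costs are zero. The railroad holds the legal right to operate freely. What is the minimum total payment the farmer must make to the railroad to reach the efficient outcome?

€230

Left alone the railroad would choose level 3 (marginal profit stays positive).
Efficient level: k* = 2 (marginal profit ≥ marginal spark damage through 2).
The farmer must at least cover the railroad's forgone profit from cutting 3→2: 230 = 230.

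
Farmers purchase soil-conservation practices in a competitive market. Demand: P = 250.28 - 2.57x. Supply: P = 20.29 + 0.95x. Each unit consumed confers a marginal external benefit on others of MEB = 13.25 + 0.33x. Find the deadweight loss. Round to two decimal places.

Market equilibrium (private): 20.29 + 0.95x = 250.28 - 2.57x → x_m = 65.3381.
Social marginal benefit = demand + MEB = 263.53 - 2.24x.
Set SMB = MC: 263.53 - 2.24x = 20.29 + 0.95x → x* = 76.2508.
The welfare-loss triangle has base |x_m − x*| and height MEB(x_m) (the vertical gap between SMB and MC is zero at x* and MEB at x_m).
DWL = ½ × 10.9127 × 34.8116 = 189.9443.

DWL = 189.94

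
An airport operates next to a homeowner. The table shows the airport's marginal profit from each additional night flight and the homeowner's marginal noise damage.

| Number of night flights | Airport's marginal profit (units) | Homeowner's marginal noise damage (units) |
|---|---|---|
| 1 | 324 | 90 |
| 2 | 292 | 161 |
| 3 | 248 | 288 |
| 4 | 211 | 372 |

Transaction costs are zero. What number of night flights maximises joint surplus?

Bargaining reaches the level where marginal profit last exceeds marginal noise damage.
That holds through level 2 (292 ≥ 161) but not at 3 (248 < 288).

2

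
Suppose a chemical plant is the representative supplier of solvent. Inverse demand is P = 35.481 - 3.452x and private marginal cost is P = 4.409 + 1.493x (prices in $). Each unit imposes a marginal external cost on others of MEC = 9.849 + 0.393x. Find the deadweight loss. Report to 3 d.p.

Market equilibrium (private): 4.409 + 1.493x = 35.481 - 3.452x → x_m = 6.2835.
Social marginal cost = private MC + MEC = 14.258 + 1.886x.
Set SMC = demand: 14.258 + 1.886x = 35.481 - 3.452x → x* = 3.9758.
The loss is the area between SMC and demand from x* to x_m; with linear curves that's a triangle of height MEC(x_m).
DWL = ½ × 2.3077 × 12.3184 = 14.2136.

DWL = $14.214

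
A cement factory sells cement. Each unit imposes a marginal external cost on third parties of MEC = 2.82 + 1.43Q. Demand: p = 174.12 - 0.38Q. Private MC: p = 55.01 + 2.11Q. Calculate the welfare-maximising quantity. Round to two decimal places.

Q* = 29.67

Social marginal cost = private MC + MEC = 57.83 + 3.54Q.
Set SMC = demand: 57.83 + 3.54Q = 174.12 - 0.38Q → Q* = 29.6658.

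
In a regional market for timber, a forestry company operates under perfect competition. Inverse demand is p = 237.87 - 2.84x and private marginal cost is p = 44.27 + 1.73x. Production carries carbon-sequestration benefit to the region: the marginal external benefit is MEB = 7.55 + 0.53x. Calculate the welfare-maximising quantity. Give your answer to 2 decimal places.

Social marginal cost = private MC − MEB = 36.72 + 1.20x.
Set SMC = demand: 36.72 + 1.20x = 237.87 - 2.84x → x* = 49.7896.

x* = 49.79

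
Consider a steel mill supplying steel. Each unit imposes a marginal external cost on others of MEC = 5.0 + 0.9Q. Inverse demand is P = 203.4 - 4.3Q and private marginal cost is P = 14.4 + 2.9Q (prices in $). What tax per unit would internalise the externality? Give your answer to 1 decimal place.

Social marginal cost = private MC + MEC = 19.4 + 3.8Q.
Set SMC = demand: 19.4 + 3.8Q = 203.4 - 4.3Q → Q* = 22.7160.
The Pigouvian tax equals MEC at Q*: 5.0 + 0.9×22.7160 = 25.4444.

tax = $25.4 per unit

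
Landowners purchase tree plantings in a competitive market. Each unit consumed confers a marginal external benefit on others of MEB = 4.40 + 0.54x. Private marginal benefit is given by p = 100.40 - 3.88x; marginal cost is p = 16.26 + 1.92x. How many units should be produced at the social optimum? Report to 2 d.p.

x* = 16.83

Social marginal benefit = demand + MEB = 104.80 - 3.34x.
Set SMB = MC: 104.80 - 3.34x = 16.26 + 1.92x → x* = 16.8327.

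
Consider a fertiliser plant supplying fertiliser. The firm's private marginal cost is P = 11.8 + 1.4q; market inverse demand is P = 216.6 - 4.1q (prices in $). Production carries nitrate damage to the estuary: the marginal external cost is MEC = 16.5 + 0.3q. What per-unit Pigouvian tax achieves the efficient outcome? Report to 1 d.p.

tax = $26.2 per unit

Social marginal cost = private MC + MEC = 28.3 + 1.7q.
Set SMC = demand: 28.3 + 1.7q = 216.6 - 4.1q → q* = 32.4655.
The Pigouvian tax equals MEC at q*: 16.5 + 0.3×32.4655 = 26.2397.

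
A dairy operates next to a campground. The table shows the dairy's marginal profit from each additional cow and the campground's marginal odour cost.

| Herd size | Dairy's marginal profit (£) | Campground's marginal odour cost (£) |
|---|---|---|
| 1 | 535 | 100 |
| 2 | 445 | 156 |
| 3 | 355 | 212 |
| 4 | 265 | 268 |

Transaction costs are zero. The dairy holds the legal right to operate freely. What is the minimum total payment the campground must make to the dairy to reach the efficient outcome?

Left alone the dairy would choose level 4 (marginal profit stays positive).
Efficient level: k* = 3 (marginal profit ≥ marginal odour cost through 3).
The campground must at least cover the dairy's forgone profit from cutting 4→3: 265 = 265.

£265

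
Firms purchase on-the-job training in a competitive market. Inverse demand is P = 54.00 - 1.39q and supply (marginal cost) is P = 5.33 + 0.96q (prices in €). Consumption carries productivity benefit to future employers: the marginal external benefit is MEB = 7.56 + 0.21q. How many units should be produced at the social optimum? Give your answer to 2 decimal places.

Social marginal benefit = demand + MEB = 61.56 - 1.18q.
Set SMB = MC: 61.56 - 1.18q = 5.33 + 0.96q → q* = 26.2757.

q* = 26.28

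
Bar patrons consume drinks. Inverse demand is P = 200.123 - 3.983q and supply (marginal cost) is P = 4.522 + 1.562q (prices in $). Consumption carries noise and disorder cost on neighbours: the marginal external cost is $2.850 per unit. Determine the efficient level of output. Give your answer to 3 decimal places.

Social marginal benefit = demand − MEC = 197.273 - 3.983q.
Set SMB = MC: 197.273 - 3.983q = 4.522 + 1.562q → q* = 34.7612.

q* = 34.761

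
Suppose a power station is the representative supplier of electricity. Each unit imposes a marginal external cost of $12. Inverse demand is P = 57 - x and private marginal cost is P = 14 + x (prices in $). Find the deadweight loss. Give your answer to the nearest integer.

DWL = $36

Market equilibrium (private): 14 + x = 57 - x → x_m = 21.5000.
Social marginal cost = private MC + MEC = 26 + x.
Set SMC = demand: 26 + x = 57 - x → x* = 15.5000.
The loss is the area between SMC and demand from x* to x_m; with linear curves that's a triangle of height MEC(x_m).
DWL = ½ × 6.0000 × 12.0000 = 36.0000.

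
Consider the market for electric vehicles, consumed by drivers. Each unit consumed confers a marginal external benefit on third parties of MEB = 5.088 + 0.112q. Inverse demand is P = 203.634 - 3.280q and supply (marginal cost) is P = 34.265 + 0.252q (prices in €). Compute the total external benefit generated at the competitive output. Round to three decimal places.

€372.753

Market equilibrium (private): 34.265 + 0.252q = 203.634 - 3.280q → q_m = 47.9527.
Total external benefit = ∫₀^{q_m} (5.088 + 0.112q) dq = 5.088×47.9527 + ½×0.112×47.9527² = 372.7532.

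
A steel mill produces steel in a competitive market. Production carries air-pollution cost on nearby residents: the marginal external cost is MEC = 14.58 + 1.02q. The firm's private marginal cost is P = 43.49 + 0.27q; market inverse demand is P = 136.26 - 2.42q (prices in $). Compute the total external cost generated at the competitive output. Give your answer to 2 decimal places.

$1109.39

Market equilibrium (private): 43.49 + 0.27q = 136.26 - 2.42q → q_m = 34.4870.
Total external cost = ∫₀^{q_m} (14.58 + 1.02q) dq = 14.58×34.4870 + ½×1.02×34.4870² = 1109.3906.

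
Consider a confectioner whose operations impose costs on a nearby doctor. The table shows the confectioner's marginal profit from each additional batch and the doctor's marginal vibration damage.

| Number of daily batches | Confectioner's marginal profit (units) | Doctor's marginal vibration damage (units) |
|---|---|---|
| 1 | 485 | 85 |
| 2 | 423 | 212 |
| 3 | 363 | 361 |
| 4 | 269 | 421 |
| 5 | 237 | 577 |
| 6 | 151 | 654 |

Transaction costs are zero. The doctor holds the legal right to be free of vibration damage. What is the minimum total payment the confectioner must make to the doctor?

Efficient level: marginal profit ≥ marginal vibration damage through level 3, so k* = 3.
With the doctor holding the right, the confectioner must at least compensate total damage at k*: 85 + 212 + 361 = 658.

658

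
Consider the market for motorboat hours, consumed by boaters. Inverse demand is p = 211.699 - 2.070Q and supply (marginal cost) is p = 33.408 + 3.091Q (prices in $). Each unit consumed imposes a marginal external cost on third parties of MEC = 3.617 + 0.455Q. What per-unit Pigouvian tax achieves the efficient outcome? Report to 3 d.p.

Social marginal benefit = demand − MEC = 208.082 - 2.525Q.
Set SMB = MC: 208.082 - 2.525Q = 33.408 + 3.091Q → Q* = 31.1029.
The Pigouvian tax equals MEC at Q*: 3.617 + 0.455×31.1029 = 17.7688.

tax = $17.769 per unit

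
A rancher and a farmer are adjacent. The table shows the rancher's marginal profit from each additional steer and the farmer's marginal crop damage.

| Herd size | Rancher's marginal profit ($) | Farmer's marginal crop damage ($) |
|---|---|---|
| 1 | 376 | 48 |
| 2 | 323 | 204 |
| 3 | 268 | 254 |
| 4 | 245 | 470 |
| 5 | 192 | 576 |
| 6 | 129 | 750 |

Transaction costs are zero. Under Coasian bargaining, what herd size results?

3

Bargaining reaches the level where marginal profit last exceeds marginal crop damage.
That holds through level 3 (268 ≥ 254) but not at 4 (245 < 470).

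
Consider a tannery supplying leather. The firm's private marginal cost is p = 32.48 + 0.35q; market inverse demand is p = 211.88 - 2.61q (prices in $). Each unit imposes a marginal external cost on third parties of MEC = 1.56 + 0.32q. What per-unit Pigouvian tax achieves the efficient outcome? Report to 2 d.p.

tax = $18.91 per unit

Social marginal cost = private MC + MEC = 34.04 + 0.67q.
Set SMC = demand: 34.04 + 0.67q = 211.88 - 2.61q → q* = 54.2195.
The Pigouvian tax equals MEC at q*: 1.56 + 0.32×54.2195 = 18.9102.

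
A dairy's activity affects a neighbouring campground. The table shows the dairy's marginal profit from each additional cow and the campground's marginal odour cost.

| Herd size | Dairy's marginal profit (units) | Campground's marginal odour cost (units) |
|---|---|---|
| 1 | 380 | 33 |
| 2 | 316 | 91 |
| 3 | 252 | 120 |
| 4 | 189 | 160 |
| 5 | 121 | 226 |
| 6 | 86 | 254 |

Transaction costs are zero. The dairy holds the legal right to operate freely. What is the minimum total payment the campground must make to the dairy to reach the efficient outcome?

Left alone the dairy would choose level 6 (marginal profit stays positive).
Efficient level: k* = 4 (marginal profit ≥ marginal odour cost through 4).
The campground must at least cover the dairy's forgone profit from cutting 6→4: 121 + 86 = 207.

207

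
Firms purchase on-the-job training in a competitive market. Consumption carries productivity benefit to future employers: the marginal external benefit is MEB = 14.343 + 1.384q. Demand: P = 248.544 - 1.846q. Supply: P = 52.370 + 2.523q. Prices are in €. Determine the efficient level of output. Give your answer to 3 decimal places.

q* = 70.525

Social marginal benefit = demand + MEB = 262.887 - 0.462q.
Set SMB = MC: 262.887 - 0.462q = 52.370 + 2.523q → q* = 70.5250.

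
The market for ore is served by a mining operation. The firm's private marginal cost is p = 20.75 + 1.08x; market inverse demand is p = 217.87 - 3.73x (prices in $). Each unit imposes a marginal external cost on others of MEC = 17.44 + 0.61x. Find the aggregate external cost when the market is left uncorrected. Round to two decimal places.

$1226.95

Market equilibrium (private): 20.75 + 1.08x = 217.87 - 3.73x → x_m = 40.9813.
Total external cost = ∫₀^{x_m} (17.44 + 0.61x) dx = 17.44×40.9813 + ½×0.61×40.9813² = 1226.9513.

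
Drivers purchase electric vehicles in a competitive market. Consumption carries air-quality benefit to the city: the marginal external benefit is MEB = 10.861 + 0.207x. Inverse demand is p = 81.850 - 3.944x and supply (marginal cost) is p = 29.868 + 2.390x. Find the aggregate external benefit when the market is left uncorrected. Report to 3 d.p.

Market equilibrium (private): 29.868 + 2.390x = 81.850 - 3.944x → x_m = 8.2068.
Total external benefit = ∫₀^{x_m} (10.861 + 0.207x) dx = 10.861×8.2068 + ½×0.207×8.2068² = 96.1049.

96.105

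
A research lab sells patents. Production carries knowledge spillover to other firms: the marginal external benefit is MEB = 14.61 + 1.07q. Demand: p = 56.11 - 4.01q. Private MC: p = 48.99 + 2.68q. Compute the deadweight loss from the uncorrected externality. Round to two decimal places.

DWL = 22.07

Market equilibrium (private): 48.99 + 2.68q = 56.11 - 4.01q → q_m = 1.0643.
Social marginal cost = private MC − MEB = 34.38 + 1.61q.
Set SMC = demand: 34.38 + 1.61q = 56.11 - 4.01q → q* = 3.8665.
The welfare-loss triangle has base |q_m − q*| and height MEB(q_m) (the vertical gap between SMC and demand is zero at q* and MEB at q_m).
DWL = ½ × 2.8022 × 15.7488 = 22.0656.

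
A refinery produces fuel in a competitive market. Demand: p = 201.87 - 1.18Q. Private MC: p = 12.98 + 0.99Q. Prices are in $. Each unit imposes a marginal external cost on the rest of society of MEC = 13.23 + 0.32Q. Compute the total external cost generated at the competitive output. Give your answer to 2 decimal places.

$2363.94

Market equilibrium (private): 12.98 + 0.99Q = 201.87 - 1.18Q → Q_m = 87.0461.
Total external cost = ∫₀^{Q_m} (13.23 + 0.32Q) dQ = 13.23×87.0461 + ½×0.32×87.0461² = 2363.9437.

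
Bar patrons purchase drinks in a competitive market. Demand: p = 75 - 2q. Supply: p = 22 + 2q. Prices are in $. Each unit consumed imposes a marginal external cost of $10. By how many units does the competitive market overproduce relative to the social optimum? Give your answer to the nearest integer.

3 units

Market equilibrium (private): 22 + 2q = 75 - 2q → q_m = 13.2500.
Social marginal benefit = demand − MEC = 65 - 2q.
Set SMB = MC: 65 - 2q = 22 + 2q → q* = 10.7500.
Gap = |13.2500 − 10.7500| = 2.5000.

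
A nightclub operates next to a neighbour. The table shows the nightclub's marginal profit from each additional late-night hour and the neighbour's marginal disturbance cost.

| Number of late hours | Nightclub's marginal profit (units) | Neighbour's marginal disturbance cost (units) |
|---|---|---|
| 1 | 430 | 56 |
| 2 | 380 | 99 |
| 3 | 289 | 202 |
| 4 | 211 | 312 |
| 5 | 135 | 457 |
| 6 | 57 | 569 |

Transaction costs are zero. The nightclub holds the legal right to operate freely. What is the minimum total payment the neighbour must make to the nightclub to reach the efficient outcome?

403

Left alone the nightclub would choose level 6 (marginal profit stays positive).
Efficient level: k* = 3 (marginal profit ≥ marginal disturbance cost through 3).
The neighbour must at least cover the nightclub's forgone profit from cutting 6→3: 211 + 135 + 57 = 403.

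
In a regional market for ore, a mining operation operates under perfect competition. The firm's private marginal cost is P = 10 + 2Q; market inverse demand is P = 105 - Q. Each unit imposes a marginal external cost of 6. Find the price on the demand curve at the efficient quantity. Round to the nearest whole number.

Social marginal cost = private MC + MEC = 16 + 2Q.
Set SMC = demand: 16 + 2Q = 105 - Q → Q* = 29.6667.
Consumer price on the demand curve at Q*: 105 − 1×29.6667 = 75.3333.

P = 75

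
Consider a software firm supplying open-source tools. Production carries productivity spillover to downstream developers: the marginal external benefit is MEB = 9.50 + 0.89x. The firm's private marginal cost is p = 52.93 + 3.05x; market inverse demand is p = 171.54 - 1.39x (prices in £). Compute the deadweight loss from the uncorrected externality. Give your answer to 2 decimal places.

DWL = £155.95

Market equilibrium (private): 52.93 + 3.05x = 171.54 - 1.39x → x_m = 26.7140.
Social marginal cost = private MC − MEB = 43.43 + 2.16x.
Set SMC = demand: 43.43 + 2.16x = 171.54 - 1.39x → x* = 36.0873.
The welfare-loss triangle has base |x_m − x*| and height MEB(x_m) (the vertical gap between SMC and demand is zero at x* and MEB at x_m).
DWL = ½ × 9.3733 × 33.2754 = 155.9502.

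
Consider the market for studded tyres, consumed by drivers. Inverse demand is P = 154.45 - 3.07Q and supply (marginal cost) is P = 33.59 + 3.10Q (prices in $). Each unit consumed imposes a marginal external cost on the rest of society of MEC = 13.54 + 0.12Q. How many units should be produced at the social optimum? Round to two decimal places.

Social marginal benefit = demand − MEC = 140.91 - 3.19Q.
Set SMB = MC: 140.91 - 3.19Q = 33.59 + 3.10Q → Q* = 17.0620.

Q* = 17.06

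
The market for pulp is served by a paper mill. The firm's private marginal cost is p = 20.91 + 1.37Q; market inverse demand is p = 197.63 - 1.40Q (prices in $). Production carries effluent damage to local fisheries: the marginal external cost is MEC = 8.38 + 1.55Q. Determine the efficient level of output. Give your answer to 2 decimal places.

Q* = 38.97

Social marginal cost = private MC + MEC = 29.29 + 2.92Q.
Set SMC = demand: 29.29 + 2.92Q = 197.63 - 1.40Q → Q* = 38.9676.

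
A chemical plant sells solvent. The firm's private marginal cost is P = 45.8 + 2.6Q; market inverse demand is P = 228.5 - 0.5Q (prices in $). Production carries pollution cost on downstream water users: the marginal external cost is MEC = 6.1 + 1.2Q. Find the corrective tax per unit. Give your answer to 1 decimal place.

Social marginal cost = private MC + MEC = 51.9 + 3.8Q.
Set SMC = demand: 51.9 + 3.8Q = 228.5 - 0.5Q → Q* = 41.0698.
The Pigouvian tax equals MEC at Q*: 6.1 + 1.2×41.0698 = 55.3838.

tax = $55.4 per unit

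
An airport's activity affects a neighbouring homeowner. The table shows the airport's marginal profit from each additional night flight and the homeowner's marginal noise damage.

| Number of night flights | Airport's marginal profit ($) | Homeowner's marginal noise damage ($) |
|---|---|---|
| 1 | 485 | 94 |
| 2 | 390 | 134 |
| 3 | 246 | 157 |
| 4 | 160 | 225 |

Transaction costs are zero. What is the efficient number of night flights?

Bargaining reaches the level where marginal profit last exceeds marginal noise damage.
That holds through level 3 (246 ≥ 157) but not at 4 (160 < 225).

3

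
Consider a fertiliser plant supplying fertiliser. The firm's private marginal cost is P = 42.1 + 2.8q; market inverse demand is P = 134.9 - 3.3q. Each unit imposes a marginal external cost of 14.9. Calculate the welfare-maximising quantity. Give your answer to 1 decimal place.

q* = 12.8

Social marginal cost = private MC + MEC = 57.0 + 2.8q.
Set SMC = demand: 57.0 + 2.8q = 134.9 - 3.3q → q* = 12.7705.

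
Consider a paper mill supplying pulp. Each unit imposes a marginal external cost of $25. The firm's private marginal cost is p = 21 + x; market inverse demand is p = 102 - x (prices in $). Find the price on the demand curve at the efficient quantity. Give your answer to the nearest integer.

Social marginal cost = private MC + MEC = 46 + x.
Set SMC = demand: 46 + x = 102 - x → x* = 28.0000.
Consumer price on the demand curve at x*: 102 − 1×28.0000 = 74.0000.

P = $74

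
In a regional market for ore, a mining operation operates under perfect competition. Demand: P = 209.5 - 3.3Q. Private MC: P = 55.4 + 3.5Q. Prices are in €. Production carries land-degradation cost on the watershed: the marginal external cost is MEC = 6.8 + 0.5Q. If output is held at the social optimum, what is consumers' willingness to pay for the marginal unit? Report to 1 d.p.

P = €142.9

Social marginal cost = private MC + MEC = 62.2 + 4.0Q.
Set SMC = demand: 62.2 + 4.0Q = 209.5 - 3.3Q → Q* = 20.1781.
Consumer price on the demand curve at Q*: 209.5 − 3.3×20.1781 = 142.9123.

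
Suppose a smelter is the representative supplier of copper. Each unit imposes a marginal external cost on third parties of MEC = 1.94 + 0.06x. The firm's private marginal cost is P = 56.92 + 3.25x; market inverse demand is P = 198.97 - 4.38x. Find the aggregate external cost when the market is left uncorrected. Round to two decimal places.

Market equilibrium (private): 56.92 + 3.25x = 198.97 - 4.38x → x_m = 18.6173.
Total external cost = ∫₀^{x_m} (1.94 + 0.06x) dx = 1.94×18.6173 + ½×0.06×18.6173² = 46.5157.

46.52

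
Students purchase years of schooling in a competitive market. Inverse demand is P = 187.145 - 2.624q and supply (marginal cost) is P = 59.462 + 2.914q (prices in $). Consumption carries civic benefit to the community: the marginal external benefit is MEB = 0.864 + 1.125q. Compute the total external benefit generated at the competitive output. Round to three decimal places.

$318.928

Market equilibrium (private): 59.462 + 2.914q = 187.145 - 2.624q → q_m = 23.0558.
Total external benefit = ∫₀^{q_m} (0.864 + 1.125q) dq = 0.864×23.0558 + ½×1.125×23.0558² = 318.9283.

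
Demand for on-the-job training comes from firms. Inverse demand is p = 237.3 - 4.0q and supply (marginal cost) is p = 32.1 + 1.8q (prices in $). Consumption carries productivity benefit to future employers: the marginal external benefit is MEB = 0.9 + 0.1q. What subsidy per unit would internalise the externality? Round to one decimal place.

subsidy = $4.5 per unit

Social marginal benefit = demand + MEB = 238.2 - 3.9q.
Set SMB = MC: 238.2 - 3.9q = 32.1 + 1.8q → q* = 36.1579.
The Pigouvian subsidy equals MEB at q*: 0.9 + 0.1×36.1579 = 4.5158.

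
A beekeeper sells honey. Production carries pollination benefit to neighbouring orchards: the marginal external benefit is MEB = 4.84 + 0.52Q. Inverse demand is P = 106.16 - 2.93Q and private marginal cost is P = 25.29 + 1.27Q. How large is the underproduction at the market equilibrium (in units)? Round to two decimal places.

4.04 units

Market equilibrium (private): 25.29 + 1.27Q = 106.16 - 2.93Q → Q_m = 19.2548.
Social marginal cost = private MC − MEB = 20.45 + 0.75Q.
Set SMC = demand: 20.45 + 0.75Q = 106.16 - 2.93Q → Q* = 23.2908.
Gap = |19.2548 − 23.2908| = 4.0360.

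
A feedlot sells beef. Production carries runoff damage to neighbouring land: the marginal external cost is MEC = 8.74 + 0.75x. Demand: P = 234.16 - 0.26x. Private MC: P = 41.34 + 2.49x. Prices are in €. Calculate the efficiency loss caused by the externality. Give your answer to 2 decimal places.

Market equilibrium (private): 41.34 + 2.49x = 234.16 - 0.26x → x_m = 70.1164.
Social marginal cost = private MC + MEC = 50.08 + 3.24x.
Set SMC = demand: 50.08 + 3.24x = 234.16 - 0.26x → x* = 52.5943.
The welfare-loss triangle has base |x_m − x*| and height MEC(x_m) (the vertical gap between SMC and demand is zero at x* and MEC at x_m).
DWL = ½ × 17.5221 × 61.3273 = 537.2915.

DWL = €537.29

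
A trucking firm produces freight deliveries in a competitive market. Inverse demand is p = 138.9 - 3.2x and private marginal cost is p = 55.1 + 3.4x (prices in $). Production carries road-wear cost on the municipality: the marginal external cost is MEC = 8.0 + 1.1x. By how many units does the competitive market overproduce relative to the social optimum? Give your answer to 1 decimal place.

2.9 units

Market equilibrium (private): 55.1 + 3.4x = 138.9 - 3.2x → x_m = 12.6970.
Social marginal cost = private MC + MEC = 63.1 + 4.5x.
Set SMC = demand: 63.1 + 4.5x = 138.9 - 3.2x → x* = 9.8442.
Gap = |12.6970 − 9.8442| = 2.8528.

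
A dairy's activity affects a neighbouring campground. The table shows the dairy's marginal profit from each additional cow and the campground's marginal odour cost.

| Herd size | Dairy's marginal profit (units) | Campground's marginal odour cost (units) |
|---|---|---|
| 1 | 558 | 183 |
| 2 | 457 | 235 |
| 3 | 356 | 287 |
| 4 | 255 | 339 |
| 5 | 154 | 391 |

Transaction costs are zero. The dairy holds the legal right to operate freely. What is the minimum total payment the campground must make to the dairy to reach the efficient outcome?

409

Left alone the dairy would choose level 5 (marginal profit stays positive).
Efficient level: k* = 3 (marginal profit ≥ marginal odour cost through 3).
The campground must at least cover the dairy's forgone profit from cutting 5→3: 255 + 154 = 409.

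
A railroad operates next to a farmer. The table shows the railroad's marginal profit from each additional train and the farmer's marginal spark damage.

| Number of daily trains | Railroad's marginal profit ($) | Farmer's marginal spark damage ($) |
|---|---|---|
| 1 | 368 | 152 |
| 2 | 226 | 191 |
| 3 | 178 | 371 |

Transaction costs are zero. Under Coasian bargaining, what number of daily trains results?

2

Bargaining reaches the level where marginal profit last exceeds marginal spark damage.
That holds through level 2 (226 ≥ 191) but not at 3 (178 < 371).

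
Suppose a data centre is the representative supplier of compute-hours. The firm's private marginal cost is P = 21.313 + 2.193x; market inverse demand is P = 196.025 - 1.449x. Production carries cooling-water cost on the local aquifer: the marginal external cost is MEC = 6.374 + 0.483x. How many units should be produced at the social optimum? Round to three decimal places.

Social marginal cost = private MC + MEC = 27.687 + 2.676x.
Set SMC = demand: 27.687 + 2.676x = 196.025 - 1.449x → x* = 40.8092.

x* = 40.809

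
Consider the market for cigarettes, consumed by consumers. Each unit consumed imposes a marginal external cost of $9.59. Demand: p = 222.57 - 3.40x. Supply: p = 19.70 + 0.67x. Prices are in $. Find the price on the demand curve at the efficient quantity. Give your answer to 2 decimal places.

Social marginal benefit = demand − MEC = 212.98 - 3.40x.
Set SMB = MC: 212.98 - 3.40x = 19.70 + 0.67x → x* = 47.4889.
Consumer price on the demand curve at x*: 222.57 − 3.40×47.4889 = 61.1077.

P = $61.11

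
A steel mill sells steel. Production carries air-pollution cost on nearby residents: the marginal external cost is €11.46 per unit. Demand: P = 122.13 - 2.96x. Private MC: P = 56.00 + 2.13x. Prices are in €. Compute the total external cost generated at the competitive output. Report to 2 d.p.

Market equilibrium (private): 56.00 + 2.13x = 122.13 - 2.96x → x_m = 12.9921.
Total external cost = MEC × x_m = 11.46 × 12.9921 = 148.8895.

€148.89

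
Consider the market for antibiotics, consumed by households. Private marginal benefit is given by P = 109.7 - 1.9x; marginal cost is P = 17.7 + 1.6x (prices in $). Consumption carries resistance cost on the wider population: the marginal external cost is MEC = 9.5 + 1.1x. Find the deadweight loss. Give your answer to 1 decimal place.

Market equilibrium (private): 17.7 + 1.6x = 109.7 - 1.9x → x_m = 26.2857.
Social marginal benefit = demand − MEC = 100.2 - 3.0x.
Set SMB = MC: 100.2 - 3.0x = 17.7 + 1.6x → x* = 17.9348.
Between x* and x_m the wedge MC − SMB runs linearly from 0 to MEC(x_m), so the loss is a triangle.
DWL = ½ × 8.3509 × 38.4143 = 160.3970.

DWL = $160.4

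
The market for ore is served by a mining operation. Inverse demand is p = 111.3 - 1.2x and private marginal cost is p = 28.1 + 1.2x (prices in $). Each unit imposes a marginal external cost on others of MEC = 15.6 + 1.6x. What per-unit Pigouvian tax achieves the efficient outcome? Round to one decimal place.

Social marginal cost = private MC + MEC = 43.7 + 2.8x.
Set SMC = demand: 43.7 + 2.8x = 111.3 - 1.2x → x* = 16.9000.
The Pigouvian tax equals MEC at x*: 15.6 + 1.6×16.9000 = 42.6400.

tax = $42.6 per unit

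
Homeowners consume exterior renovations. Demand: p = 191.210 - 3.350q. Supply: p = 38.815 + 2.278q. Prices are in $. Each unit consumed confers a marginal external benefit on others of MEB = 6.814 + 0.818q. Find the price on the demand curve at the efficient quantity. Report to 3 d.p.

Social marginal benefit = demand + MEB = 198.024 - 2.532q.
Set SMB = MC: 198.024 - 2.532q = 38.815 + 2.278q → q* = 33.0996.
Consumer price on the demand curve at q*: 191.210 − 3.350×33.0996 = 80.3263.

P = $80.326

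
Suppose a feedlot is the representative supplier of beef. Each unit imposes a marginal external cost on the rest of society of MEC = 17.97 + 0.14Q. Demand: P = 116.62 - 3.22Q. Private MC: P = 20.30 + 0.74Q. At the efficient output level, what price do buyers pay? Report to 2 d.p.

P = 55.09

Social marginal cost = private MC + MEC = 38.27 + 0.88Q.
Set SMC = demand: 38.27 + 0.88Q = 116.62 - 3.22Q → Q* = 19.1098.
Consumer price on the demand curve at Q*: 116.62 − 3.22×19.1098 = 55.0864.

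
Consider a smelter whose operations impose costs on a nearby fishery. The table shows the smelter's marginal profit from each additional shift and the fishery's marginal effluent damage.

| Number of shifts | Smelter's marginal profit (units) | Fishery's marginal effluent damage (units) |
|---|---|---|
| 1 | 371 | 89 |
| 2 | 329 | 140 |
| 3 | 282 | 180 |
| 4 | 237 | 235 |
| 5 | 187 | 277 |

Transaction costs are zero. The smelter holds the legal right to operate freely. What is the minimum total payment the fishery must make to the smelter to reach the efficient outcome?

Left alone the smelter would choose level 5 (marginal profit stays positive).
Efficient level: k* = 4 (marginal profit ≥ marginal effluent damage through 4).
The fishery must at least cover the smelter's forgone profit from cutting 5→4: 187 = 187.

187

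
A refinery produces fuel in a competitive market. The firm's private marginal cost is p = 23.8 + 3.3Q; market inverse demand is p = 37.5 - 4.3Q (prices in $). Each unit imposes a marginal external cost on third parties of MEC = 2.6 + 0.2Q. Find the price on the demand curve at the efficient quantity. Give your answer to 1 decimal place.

Social marginal cost = private MC + MEC = 26.4 + 3.5Q.
Set SMC = demand: 26.4 + 3.5Q = 37.5 - 4.3Q → Q* = 1.4231.
Consumer price on the demand curve at Q*: 37.5 − 4.3×1.4231 = 31.3807.

P = $31.4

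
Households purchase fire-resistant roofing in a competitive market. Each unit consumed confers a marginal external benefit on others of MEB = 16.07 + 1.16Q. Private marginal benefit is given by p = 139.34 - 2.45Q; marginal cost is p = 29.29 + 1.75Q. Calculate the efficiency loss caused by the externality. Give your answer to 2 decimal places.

DWL = 355.09

Market equilibrium (private): 29.29 + 1.75Q = 139.34 - 2.45Q → Q_m = 26.2024.
Social marginal benefit = demand + MEB = 155.41 - 1.29Q.
Set SMB = MC: 155.41 - 1.29Q = 29.29 + 1.75Q → Q* = 41.4868.
The welfare-loss triangle has base |Q_m − Q*| and height MEB(Q_m) (the vertical gap between SMB and MC is zero at Q* and MEB at Q_m).
DWL = ½ × 15.2844 × 46.4648 = 355.0933.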